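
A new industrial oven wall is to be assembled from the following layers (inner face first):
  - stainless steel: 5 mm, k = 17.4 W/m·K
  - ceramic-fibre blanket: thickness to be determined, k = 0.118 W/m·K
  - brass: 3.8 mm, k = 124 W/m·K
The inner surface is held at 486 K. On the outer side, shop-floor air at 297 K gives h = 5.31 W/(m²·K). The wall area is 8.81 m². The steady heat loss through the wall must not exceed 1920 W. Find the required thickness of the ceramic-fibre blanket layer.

L ≈ 80.1 mm

Treating each layer as a thermal resistance in series:
R_stainless steel = L/(kA) = 0.005/(17.4×8.81) = 3.262×10^-5 K/W
R_brass = L/(kA) = 0.0038/(124×8.81) = 3.478×10^-6 K/W
R_outer film = 1/(h_o·A) = 1/(5.31×8.81) = 0.02138 K/W
Sum of the known resistances R_other = 0.02141 K/W
Required total resistance R_tot = ΔT/Q_allow = 189/1920 = 0.09844 K/W
R_ceramic-fibre blanket = R_tot − R_other = 0.07703 K/W
L = R·k·A = 0.07703×0.118×8.81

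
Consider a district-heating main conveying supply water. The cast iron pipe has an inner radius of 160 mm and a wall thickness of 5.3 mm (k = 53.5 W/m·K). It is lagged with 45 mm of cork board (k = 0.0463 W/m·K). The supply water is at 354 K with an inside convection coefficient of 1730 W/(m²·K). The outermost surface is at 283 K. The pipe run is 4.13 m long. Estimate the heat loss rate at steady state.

Treating each annulus and film as a series resistance:
R_inner film = 1/(h_i·2πr₁L) = 1/(1730×2π×0.16×4.13) = 1.392×10^-4 K/W
R_cast iron pipe wall = ln(165.3/160)/(2π×53.5×4.13) = 2.347×10^-5 K/W
R_cork board = ln(210.3/165.3)/(2π×0.0463×4.13) = 0.2004 K/W
R_total = 0.2006 K/W
Q = ΔT/R_total = 71/0.2006

Q ≈ 354 W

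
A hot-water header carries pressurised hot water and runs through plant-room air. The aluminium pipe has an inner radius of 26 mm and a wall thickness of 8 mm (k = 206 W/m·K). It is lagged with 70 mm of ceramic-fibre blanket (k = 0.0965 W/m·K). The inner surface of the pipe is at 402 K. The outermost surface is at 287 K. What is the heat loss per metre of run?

For a radial system each layer contributes R = ln(r_out/r_in)/(2πkL); films add R = 1/(hA).
R_aluminium pipe wall = ln(34/26)/(2π×206×1) = 2.073×10^-4 K/W
R_ceramic-fibre blanket = ln(104/34)/(2π×0.0965×1) = 1.844 K/W
R_total = 1.844 K/W
Q = ΔT/R_total = 115/1.844

q′ ≈ 62.4 W/m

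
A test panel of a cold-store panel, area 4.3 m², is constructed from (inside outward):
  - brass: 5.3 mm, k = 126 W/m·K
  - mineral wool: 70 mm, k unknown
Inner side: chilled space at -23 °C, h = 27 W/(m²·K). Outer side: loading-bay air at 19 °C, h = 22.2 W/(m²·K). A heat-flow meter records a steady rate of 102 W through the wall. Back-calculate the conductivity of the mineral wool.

Model the wall as resistances in series:
R_inner film = 1/(h_i·A) = 1/(27×4.3) = 0.008613 K/W
R_brass = L/(kA) = 0.0053/(126×4.3) = 9.782×10^-6 K/W
R_outer film = 1/(h_o·A) = 1/(22.2×4.3) = 0.01048 K/W
Sum of known resistances R_other = 0.0191 K/W
Total R = ΔT/Q = 42/102 = 0.4118 K/W
R_mineral wool = R_total − R_other = 0.3927 K/W
k = L/(R·A) = 0.07/(0.3927×4.3)

k ≈ 0.0415 W/(m·K)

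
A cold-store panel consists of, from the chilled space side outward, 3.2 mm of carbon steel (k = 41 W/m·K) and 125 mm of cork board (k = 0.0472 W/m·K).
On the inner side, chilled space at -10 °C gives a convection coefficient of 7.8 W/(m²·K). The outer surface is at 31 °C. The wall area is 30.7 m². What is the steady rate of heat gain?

Model the wall as resistances in series:
R_inner film = 1/(h_i·A) = 1/(7.8×30.7) = 0.004176 K/W
R_carbon steel = L/(kA) = 0.0032/(41×30.7) = 2.542×10^-6 K/W
R_cork board = L/(kA) = 0.125/(0.0472×30.7) = 0.08626 K/W
R_total = 0.09044 K/W
Q = ΔT / R_total = 41 / 0.09044

Q ≈ 453 W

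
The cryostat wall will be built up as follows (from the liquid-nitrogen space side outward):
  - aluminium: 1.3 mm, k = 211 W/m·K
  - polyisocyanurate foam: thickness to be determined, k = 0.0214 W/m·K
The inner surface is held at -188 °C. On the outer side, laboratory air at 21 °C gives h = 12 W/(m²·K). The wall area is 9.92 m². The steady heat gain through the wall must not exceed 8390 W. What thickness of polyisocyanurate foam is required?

Series thermal resistances:
R_aluminium = L/(kA) = 0.0013/(211×9.92) = 6.211×10^-7 K/W
R_outer film = 1/(h_o·A) = 1/(12×9.92) = 0.008401 K/W
Sum of the known resistances R_other = 0.008401 K/W
Required total resistance R_tot = ΔT/Q_allow = 209/8390 = 0.02491 K/W
R_polyisocyanurate foam = R_tot − R_other = 0.01651 K/W
L = R·k·A = 0.01651×0.0214×9.92

L ≈ 3.5 mm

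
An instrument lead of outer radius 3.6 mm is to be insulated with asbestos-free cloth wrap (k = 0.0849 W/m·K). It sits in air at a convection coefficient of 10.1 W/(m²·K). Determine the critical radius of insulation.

For a cylinder r_cr = k/h = 0.0849/10.1
r_cr = 8.41 mm; since the bare radius (3.6 mm) is below r_cr, adding a thin layer of insulation will *increase* heat loss.

r_cr ≈ 8.41 mm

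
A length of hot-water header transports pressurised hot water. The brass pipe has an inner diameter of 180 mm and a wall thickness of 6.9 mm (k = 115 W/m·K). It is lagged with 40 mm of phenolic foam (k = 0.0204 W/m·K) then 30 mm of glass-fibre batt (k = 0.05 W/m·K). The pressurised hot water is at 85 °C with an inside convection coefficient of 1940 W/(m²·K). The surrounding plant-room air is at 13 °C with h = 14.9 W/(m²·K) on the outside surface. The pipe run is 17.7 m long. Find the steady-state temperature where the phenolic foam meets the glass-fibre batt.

T ≈ 27.7 °C

Cylindrical conduction, so R = ln(r₂/r₁)/(2πkL) per layer, in series:
R_inner film = 1/(h_i·2πr₁L) = 1/(1940×2π×0.09×17.7) = 5.15×10^-5 K/W
R_brass pipe wall = ln(96.9/90)/(2π×115×17.7) = 5.776×10^-6 K/W
R_phenolic foam = ln(136.9/96.9)/(2π×0.0204×17.7) = 0.1523 K/W
R_glass-fibre batt = ln(166.9/136.9)/(2π×0.05×17.7) = 0.03563 K/W
R_outer film = 1/(h_o·2πr_oL) = 1/(14.9×2π×0.1669×17.7) = 0.003616 K/W
R_total = 0.1916 K/W
Q = ΔT/R_total = 72/0.1916
Q = 376 W
T_interface = T_inner − Q·ΣR(inner→interface) = 85 − 376×0.1524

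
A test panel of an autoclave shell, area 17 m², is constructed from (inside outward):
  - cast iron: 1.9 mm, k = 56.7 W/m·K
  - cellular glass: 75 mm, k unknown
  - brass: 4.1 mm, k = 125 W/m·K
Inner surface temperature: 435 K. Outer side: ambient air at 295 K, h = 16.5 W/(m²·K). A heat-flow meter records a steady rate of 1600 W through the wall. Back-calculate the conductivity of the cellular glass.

Treating each layer as a thermal resistance in series:
R_cast iron = L/(kA) = 0.0019/(56.7×17) = 1.971×10^-6 K/W
R_brass = L/(kA) = 0.0041/(125×17) = 1.929×10^-6 K/W
R_outer film = 1/(h_o·A) = 1/(16.5×17) = 0.003565 K/W
Sum of known resistances R_other = 0.003569 K/W
Total R = ΔT/Q = 140/1600 = 0.0875 K/W
R_cellular glass = R_total − R_other = 0.08393 K/W
k = L/(R·A) = 0.075/(0.08393×17)

k ≈ 0.0526 W/(m·K)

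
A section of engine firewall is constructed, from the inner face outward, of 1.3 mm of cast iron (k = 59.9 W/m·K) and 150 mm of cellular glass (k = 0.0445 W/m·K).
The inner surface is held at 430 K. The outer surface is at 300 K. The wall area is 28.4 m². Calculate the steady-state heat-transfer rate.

Q ≈ 1100 W

Thermal resistances in series:
R_cast iron = L/(kA) = 0.0013/(59.9×28.4) = 7.642×10^-7 K/W
R_cellular glass = L/(kA) = 0.15/(0.0445×28.4) = 0.1187 K/W
R_total = 0.1187 K/W
Q = ΔT / R_total = 130 / 0.1187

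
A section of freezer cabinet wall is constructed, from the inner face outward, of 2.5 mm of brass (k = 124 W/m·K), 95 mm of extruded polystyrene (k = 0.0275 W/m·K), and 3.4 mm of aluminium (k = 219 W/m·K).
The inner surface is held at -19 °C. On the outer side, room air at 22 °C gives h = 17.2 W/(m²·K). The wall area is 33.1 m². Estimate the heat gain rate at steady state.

Q ≈ 386 W

Series thermal resistances:
R_brass = L/(kA) = 0.0025/(124×33.1) = 6.091×10^-7 K/W
R_extruded polystyrene = L/(kA) = 0.095/(0.0275×33.1) = 0.1044 K/W
R_aluminium = L/(kA) = 0.0034/(219×33.1) = 4.69×10^-7 K/W
R_outer film = 1/(h_o·A) = 1/(17.2×33.1) = 0.001756 K/W
R_total = 0.1061 K/W
Q = ΔT / R_total = 41 / 0.1061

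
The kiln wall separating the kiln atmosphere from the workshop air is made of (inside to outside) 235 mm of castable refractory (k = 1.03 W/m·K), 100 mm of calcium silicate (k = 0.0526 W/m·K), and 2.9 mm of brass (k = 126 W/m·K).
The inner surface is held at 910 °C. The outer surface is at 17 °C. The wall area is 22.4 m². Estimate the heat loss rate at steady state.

Q ≈ 9390 W

Using the resistance-network approach (series):
R_castable refractory = L/(kA) = 0.235/(1.03×22.4) = 0.01019 K/W
R_calcium silicate = L/(kA) = 0.1/(0.0526×22.4) = 0.08487 K/W
R_brass = L/(kA) = 0.0029/(126×22.4) = 1.027×10^-6 K/W
R_total = 0.09506 K/W
Q = ΔT / R_total = 893 / 0.09506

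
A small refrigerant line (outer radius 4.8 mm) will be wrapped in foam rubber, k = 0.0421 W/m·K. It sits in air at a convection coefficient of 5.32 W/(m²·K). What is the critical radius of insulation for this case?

For a cylinder r_cr = k/h = 0.0421/5.32
r_cr = 7.91 mm; since the bare radius (4.8 mm) is below r_cr, adding a thin layer of insulation will *increase* heat loss.

r_cr ≈ 7.91 mm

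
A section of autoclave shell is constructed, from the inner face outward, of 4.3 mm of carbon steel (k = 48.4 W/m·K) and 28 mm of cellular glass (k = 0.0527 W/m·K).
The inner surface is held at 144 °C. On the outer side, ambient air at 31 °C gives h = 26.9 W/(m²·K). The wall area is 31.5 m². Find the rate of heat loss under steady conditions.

Q ≈ 6260 W

Thermal resistances in series:
R_carbon steel = L/(kA) = 0.0043/(48.4×31.5) = 2.82×10^-6 K/W
R_cellular glass = L/(kA) = 0.028/(0.0527×31.5) = 0.01687 K/W
R_outer film = 1/(h_o·A) = 1/(26.9×31.5) = 0.00118 K/W
R_total = 0.01805 K/W
Q = ΔT / R_total = 113 / 0.01805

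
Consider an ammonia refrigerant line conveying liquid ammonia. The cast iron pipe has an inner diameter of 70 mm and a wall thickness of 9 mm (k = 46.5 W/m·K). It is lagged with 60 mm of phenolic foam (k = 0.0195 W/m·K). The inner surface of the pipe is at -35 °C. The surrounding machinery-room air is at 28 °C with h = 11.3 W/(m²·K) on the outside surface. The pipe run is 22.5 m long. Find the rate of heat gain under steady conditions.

For a radial system each layer contributes R = ln(r_out/r_in)/(2πkL); films add R = 1/(hA).
R_cast iron pipe wall = ln(44/35)/(2π×46.5×22.5) = 3.481×10^-5 K/W
R_phenolic foam = ln(104/44)/(2π×0.0195×22.5) = 0.312 K/W
R_outer film = 1/(h_o·2πr_oL) = 1/(11.3×2π×0.104×22.5) = 0.006019 K/W
R_total = 0.3181 K/W
Q = ΔT/R_total = 63/0.3181

Q ≈ 198 W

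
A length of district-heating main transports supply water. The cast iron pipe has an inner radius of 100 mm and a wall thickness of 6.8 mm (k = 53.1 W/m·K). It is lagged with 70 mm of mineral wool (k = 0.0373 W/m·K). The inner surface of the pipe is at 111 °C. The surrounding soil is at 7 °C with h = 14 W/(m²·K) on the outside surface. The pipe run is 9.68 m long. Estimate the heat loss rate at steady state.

Radial resistances (cylindrical: R_cond = ln(r_o/r_i)/(2πkL), R_conv = 1/(h·2πrL)):
R_cast iron pipe wall = ln(106.8/100)/(2π×53.1×9.68) = 2.037×10^-5 K/W
R_mineral wool = ln(176.8/106.8)/(2π×0.0373×9.68) = 0.2222 K/W
R_outer film = 1/(h_o·2πr_oL) = 1/(14×2π×0.1768×9.68) = 0.006643 K/W
R_total = 0.2289 K/W
Q = ΔT/R_total = 104/0.2289

Q ≈ 454 W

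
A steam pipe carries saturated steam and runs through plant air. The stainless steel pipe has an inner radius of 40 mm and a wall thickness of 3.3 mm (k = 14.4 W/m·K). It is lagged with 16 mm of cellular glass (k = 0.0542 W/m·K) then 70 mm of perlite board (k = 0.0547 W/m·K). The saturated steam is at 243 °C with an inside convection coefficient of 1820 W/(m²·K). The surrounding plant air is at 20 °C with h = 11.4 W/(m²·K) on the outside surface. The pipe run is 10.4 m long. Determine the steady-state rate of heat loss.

Q ≈ 702 W

Radial resistances (cylindrical: R_cond = ln(r_o/r_i)/(2πkL), R_conv = 1/(h·2πrL)):
R_inner film = 1/(h_i·2πr₁L) = 1/(1820×2π×0.04×10.4) = 2.102×10^-4 K/W
R_stainless steel pipe wall = ln(43.3/40)/(2π×14.4×10.4) = 8.425×10^-5 K/W
R_cellular glass = ln(59.3/43.3)/(2π×0.0542×10.4) = 0.08879 K/W
R_perlite board = ln(129.3/59.3)/(2π×0.0547×10.4) = 0.2181 K/W
R_outer film = 1/(h_o·2πr_oL) = 1/(11.4×2π×0.1293×10.4) = 0.01038 K/W
R_total = 0.3176 K/W
Q = ΔT/R_total = 223/0.3176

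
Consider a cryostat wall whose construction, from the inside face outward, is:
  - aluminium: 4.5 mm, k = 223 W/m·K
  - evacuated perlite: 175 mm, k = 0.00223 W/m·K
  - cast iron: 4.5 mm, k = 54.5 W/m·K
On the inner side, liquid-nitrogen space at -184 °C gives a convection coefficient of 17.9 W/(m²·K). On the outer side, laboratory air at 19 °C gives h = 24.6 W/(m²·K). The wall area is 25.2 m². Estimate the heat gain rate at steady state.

Q ≈ 65.1 W

Using the resistance-network approach (series):
R_inner film = 1/(h_i·A) = 1/(17.9×25.2) = 0.002217 K/W
R_aluminium = L/(kA) = 0.0045/(223×25.2) = 8.008×10^-7 K/W
R_evacuated perlite = L/(kA) = 0.175/(0.00223×25.2) = 3.114 K/W
R_cast iron = L/(kA) = 0.0045/(54.5×25.2) = 3.277×10^-6 K/W
R_outer film = 1/(h_o·A) = 1/(24.6×25.2) = 0.001613 K/W
R_total = 3.118 K/W
Q = ΔT / R_total = 203 / 3.118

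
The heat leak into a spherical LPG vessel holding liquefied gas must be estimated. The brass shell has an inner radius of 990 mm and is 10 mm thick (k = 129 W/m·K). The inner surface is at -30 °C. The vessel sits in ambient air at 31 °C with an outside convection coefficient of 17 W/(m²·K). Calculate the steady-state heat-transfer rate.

Spherical conduction: R = (1/r_in − 1/r_out)/(4πk) per layer; series-sum.
R_brass shell = (1/0.99 − 1/1)/(4π×129) = 6.231×10^-6 K/W
R_outer film = 1/(h·4πr_o²) = 1/(17×4π×1²) = 0.004681 K/W
R_total = 0.004687 K/W
Q = ΔT/R_total = 61/0.004687

Q ≈ 13000 W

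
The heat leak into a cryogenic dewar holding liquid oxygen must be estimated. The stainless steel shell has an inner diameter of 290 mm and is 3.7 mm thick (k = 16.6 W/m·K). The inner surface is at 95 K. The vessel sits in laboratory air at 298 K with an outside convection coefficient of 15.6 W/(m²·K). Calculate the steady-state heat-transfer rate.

Q ≈ 877 W

Radial (spherical) resistances in series:
R_stainless steel shell = (1/0.145 − 1/0.1487)/(4π×16.6) = 8.226×10^-4 K/W
R_outer film = 1/(h·4πr_o²) = 1/(15.6×4π×0.1487²) = 0.2307 K/W
R_total = 0.2315 K/W
Q = ΔT/R_total = 203/0.2315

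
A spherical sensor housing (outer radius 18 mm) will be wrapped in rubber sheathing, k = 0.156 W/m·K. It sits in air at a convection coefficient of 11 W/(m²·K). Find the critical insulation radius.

r_cr ≈ 28.4 mm

For a sphere r_cr = 2k/h = 2×0.156/11
r_cr = 28.4 mm; since the bare radius (18 mm) is below r_cr, adding a thin layer of insulation will *increase* heat loss.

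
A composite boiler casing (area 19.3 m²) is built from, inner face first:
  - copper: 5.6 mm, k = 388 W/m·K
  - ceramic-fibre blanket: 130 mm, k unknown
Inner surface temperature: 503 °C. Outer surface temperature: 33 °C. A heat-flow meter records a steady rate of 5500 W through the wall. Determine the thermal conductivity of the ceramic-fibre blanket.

k ≈ 0.0788 W/(m·K)

Treating each layer as a thermal resistance in series:
R_copper = L/(kA) = 0.0056/(388×19.3) = 7.478×10^-7 K/W
Sum of known resistances R_other = 7.478×10^-7 K/W
Total R = ΔT/Q = 470/5500 = 0.08545 K/W
R_ceramic-fibre blanket = R_total − R_other = 0.08545 K/W
k = L/(R·A) = 0.13/(0.08545×19.3)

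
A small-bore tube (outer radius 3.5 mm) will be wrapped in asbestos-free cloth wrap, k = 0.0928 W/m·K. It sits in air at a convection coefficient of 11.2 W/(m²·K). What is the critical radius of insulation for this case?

r_cr ≈ 8.29 mm

For a cylinder r_cr = k/h = 0.0928/11.2
r_cr = 8.29 mm; since the bare radius (3.5 mm) is below r_cr, adding a thin layer of insulation will *increase* heat loss.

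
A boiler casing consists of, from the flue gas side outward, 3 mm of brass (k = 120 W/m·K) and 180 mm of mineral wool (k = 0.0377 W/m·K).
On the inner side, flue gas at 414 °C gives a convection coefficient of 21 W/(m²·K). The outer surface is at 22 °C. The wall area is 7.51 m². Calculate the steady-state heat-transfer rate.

Series thermal resistances:
R_inner film = 1/(h_i·A) = 1/(21×7.51) = 0.006341 K/W
R_brass = L/(kA) = 0.003/(120×7.51) = 3.329×10^-6 K/W
R_mineral wool = L/(kA) = 0.18/(0.0377×7.51) = 0.6358 K/W
R_total = 0.6421 K/W
Q = ΔT / R_total = 392 / 0.6421

Q ≈ 610 W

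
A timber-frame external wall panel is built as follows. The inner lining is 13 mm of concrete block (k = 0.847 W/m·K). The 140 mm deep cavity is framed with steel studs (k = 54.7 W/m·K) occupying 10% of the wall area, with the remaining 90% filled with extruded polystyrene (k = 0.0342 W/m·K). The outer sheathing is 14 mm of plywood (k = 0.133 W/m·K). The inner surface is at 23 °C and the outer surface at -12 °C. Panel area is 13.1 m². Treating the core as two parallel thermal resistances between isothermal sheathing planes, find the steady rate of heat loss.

Sheathing layers in series; stud and cavity paths in parallel between them.
R_inner = 0.013/(0.847×13.1) = 0.001172 K/W
R_stud  = 0.14/(54.7×0.1×13.1) = 0.001954 K/W
R_cav   = 0.14/(0.0342×0.9×13.1) = 0.3472 K/W
1/R_core = 1/R_stud + 1/R_cav → R_core = 0.001943 K/W
R_outer = 0.014/(0.133×13.1) = 0.008035 K/W
R_total = 0.01115 K/W
Q = ΔT/R_total = 35/0.01115

Q ≈ 3140 W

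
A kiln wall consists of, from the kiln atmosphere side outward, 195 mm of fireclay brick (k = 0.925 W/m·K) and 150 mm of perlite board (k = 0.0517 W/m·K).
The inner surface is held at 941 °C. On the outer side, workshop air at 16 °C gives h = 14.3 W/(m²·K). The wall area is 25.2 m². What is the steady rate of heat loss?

Q ≈ 7330 W

Thermal resistances in series:
R_fireclay brick = L/(kA) = 0.195/(0.925×25.2) = 0.008366 K/W
R_perlite board = L/(kA) = 0.15/(0.0517×25.2) = 0.1151 K/W
R_outer film = 1/(h_o·A) = 1/(14.3×25.2) = 0.002775 K/W
R_total = 0.1263 K/W
Q = ΔT / R_total = 925 / 0.1263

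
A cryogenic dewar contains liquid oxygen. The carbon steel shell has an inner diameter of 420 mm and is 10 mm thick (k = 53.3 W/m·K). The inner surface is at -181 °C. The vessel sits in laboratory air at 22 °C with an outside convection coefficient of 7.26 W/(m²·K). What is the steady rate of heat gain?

Spherical conduction: R = (1/r_in − 1/r_out)/(4πk) per layer; series-sum.
R_carbon steel shell = (1/0.21 − 1/0.22)/(4π×53.3) = 3.232×10^-4 K/W
R_outer film = 1/(h·4πr_o²) = 1/(7.26×4π×0.22²) = 0.2265 K/W
R_total = 0.2268 K/W
Q = ΔT/R_total = 203/0.2268

Q ≈ 895 W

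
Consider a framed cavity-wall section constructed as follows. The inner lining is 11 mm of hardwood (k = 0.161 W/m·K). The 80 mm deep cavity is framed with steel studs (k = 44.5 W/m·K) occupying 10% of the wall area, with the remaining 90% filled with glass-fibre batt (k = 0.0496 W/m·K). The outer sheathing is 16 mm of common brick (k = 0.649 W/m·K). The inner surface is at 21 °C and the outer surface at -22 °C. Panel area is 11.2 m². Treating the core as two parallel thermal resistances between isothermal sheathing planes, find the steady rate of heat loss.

Sheathing layers in series; stud and cavity paths in parallel between them.
R_inner = 0.011/(0.161×11.2) = 0.0061 K/W
R_stud  = 0.08/(44.5×0.1×11.2) = 0.001605 K/W
R_cav   = 0.08/(0.0496×0.9×11.2) = 0.16 K/W
1/R_core = 1/R_stud + 1/R_cav → R_core = 0.001589 K/W
R_outer = 0.016/(0.649×11.2) = 0.002201 K/W
R_total = 0.009891 K/W
Q = ΔT/R_total = 43/0.009891

Q ≈ 4350 W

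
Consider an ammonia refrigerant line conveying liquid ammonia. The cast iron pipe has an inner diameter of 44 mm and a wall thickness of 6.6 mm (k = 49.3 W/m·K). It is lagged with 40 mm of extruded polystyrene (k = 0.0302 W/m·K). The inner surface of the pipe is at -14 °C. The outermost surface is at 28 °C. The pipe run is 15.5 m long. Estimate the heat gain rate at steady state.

Cylindrical conduction, so R = ln(r₂/r₁)/(2πkL) per layer, in series:
R_cast iron pipe wall = ln(28.6/22)/(2π×49.3×15.5) = 5.464×10^-5 K/W
R_extruded polystyrene = ln(68.6/28.6)/(2π×0.0302×15.5) = 0.2975 K/W
R_total = 0.2975 K/W
Q = ΔT/R_total = 42/0.2975

Q ≈ 141 W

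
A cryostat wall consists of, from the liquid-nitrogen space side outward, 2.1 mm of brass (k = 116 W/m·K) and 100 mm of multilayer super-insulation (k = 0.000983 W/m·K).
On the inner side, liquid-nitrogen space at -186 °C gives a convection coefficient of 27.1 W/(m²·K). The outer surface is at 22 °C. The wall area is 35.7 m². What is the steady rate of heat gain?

Q ≈ 73 W

Using the resistance-network approach (series):
R_inner film = 1/(h_i·A) = 1/(27.1×35.7) = 0.001034 K/W
R_brass = L/(kA) = 0.0021/(116×35.7) = 5.071×10^-7 K/W
R_multilayer super-insulation = L/(kA) = 0.1/(0.000983×35.7) = 2.85 K/W
R_total = 2.851 K/W
Q = ΔT / R_total = 208 / 2.851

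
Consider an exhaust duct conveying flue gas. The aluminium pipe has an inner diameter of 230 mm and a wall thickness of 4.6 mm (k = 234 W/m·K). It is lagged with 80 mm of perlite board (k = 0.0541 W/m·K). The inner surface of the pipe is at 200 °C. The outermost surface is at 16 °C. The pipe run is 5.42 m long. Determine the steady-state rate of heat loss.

Q ≈ 662 W

For a radial system each layer contributes R = ln(r_out/r_in)/(2πkL); films add R = 1/(hA).
R_aluminium pipe wall = ln(119.6/115)/(2π×234×5.42) = 4.922×10^-6 K/W
R_perlite board = ln(199.6/119.6)/(2π×0.0541×5.42) = 0.278 K/W
R_total = 0.278 K/W
Q = ΔT/R_total = 184/0.278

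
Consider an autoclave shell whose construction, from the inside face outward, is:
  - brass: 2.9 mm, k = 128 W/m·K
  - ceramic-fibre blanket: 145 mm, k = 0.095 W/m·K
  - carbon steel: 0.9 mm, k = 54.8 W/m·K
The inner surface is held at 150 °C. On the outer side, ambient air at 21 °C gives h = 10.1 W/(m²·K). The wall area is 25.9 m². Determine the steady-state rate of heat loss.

Q ≈ 2060 W

Using the resistance-network approach (series):
R_brass = L/(kA) = 0.0029/(128×25.9) = 8.748×10^-7 K/W
R_ceramic-fibre blanket = L/(kA) = 0.145/(0.095×25.9) = 0.05893 K/W
R_carbon steel = L/(kA) = 0.0009/(54.8×25.9) = 6.341×10^-7 K/W
R_outer film = 1/(h_o·A) = 1/(10.1×25.9) = 0.003823 K/W
R_total = 0.06276 K/W
Q = ΔT / R_total = 129 / 0.06276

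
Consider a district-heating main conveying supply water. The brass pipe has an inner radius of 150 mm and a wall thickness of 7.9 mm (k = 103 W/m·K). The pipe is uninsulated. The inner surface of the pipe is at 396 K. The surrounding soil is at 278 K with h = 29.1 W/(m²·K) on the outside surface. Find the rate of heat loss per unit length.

q′ ≈ 3400 W/m

Per-layer cylindrical resistances, series-summed:
R_brass pipe wall = ln(157.9/150)/(2π×103×1) = 7.931×10^-5 K/W
R_outer film = 1/(h_o·2πr_oL) = 1/(29.1×2π×0.1579×1) = 0.03464 K/W
R_total = 0.03472 K/W
Q = ΔT/R_total = 118/0.03472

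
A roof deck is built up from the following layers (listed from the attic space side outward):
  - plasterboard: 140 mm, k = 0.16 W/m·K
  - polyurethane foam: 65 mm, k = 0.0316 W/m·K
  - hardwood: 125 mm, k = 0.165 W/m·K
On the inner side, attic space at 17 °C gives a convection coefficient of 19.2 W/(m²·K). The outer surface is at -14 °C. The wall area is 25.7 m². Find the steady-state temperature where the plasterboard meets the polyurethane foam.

T ≈ 9.32 °C

Using the resistance-network approach (series):
R_inner film = 1/(h_i·A) = 1/(19.2×25.7) = 0.002027 K/W
R_plasterboard = L/(kA) = 0.14/(0.16×25.7) = 0.03405 K/W
R_polyurethane foam = L/(kA) = 0.065/(0.0316×25.7) = 0.08004 K/W
R_hardwood = L/(kA) = 0.125/(0.165×25.7) = 0.02948 K/W
R_total = 0.1456 K/W;  Q = ΔT/R_total = 31/0.1456 = 212.9 W
T_interface = T_inner − Q·ΣR(inner→interface) = 17 − 213×0.03607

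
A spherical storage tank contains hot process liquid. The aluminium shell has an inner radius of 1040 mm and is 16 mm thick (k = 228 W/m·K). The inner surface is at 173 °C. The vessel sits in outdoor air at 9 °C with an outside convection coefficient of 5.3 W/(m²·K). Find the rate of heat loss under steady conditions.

Q ≈ 12200 W

Each spherical layer contributes R = (1/r_i − 1/r_o)/(4πk):
R_aluminium shell = (1/1.04 − 1/1.056)/(4π×228) = 5.085×10^-6 K/W
R_outer film = 1/(h·4πr_o²) = 1/(5.3×4π×1.056²) = 0.01346 K/W
R_total = 0.01347 K/W
Q = ΔT/R_total = 164/0.01347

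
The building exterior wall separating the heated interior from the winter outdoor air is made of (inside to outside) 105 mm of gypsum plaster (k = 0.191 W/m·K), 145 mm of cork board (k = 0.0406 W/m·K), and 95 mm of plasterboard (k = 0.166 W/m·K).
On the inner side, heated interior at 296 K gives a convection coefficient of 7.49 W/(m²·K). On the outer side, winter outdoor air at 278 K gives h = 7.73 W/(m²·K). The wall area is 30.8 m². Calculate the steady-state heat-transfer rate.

Thermal resistances in series:
R_inner film = 1/(h_i·A) = 1/(7.49×30.8) = 0.004335 K/W
R_gypsum plaster = L/(kA) = 0.105/(0.191×30.8) = 0.01785 K/W
R_cork board = L/(kA) = 0.145/(0.0406×30.8) = 0.116 K/W
R_plasterboard = L/(kA) = 0.095/(0.166×30.8) = 0.01858 K/W
R_outer film = 1/(h_o·A) = 1/(7.73×30.8) = 0.0042 K/W
R_total = 0.1609 K/W
Q = ΔT / R_total = 18 / 0.1609

Q ≈ 112 W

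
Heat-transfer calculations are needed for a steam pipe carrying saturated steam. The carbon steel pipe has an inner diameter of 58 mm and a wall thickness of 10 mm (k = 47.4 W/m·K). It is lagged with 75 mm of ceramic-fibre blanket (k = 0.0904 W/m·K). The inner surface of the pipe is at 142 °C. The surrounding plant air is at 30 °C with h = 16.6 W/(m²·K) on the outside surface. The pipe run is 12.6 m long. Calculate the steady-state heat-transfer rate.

Q ≈ 715 W

Cylindrical conduction, so R = ln(r₂/r₁)/(2πkL) per layer, in series:
R_carbon steel pipe wall = ln(39/29)/(2π×47.4×12.6) = 7.895×10^-5 K/W
R_ceramic-fibre blanket = ln(114/39)/(2π×0.0904×12.6) = 0.1499 K/W
R_outer film = 1/(h_o·2πr_oL) = 1/(16.6×2π×0.114×12.6) = 0.006675 K/W
R_total = 0.1566 K/W
Q = ΔT/R_total = 112/0.1566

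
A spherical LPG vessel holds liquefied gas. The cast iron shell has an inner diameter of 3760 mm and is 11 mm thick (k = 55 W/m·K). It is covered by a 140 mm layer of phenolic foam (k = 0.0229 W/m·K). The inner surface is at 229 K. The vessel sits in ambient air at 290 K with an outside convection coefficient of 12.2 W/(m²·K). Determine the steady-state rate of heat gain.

For a spherical shell R = (1/r₁ − 1/r₂)/(4πk); film R = 1/(h·4πr²). In series:
R_cast iron shell = (1/1.88 − 1/1.891)/(4π×55) = 4.477×10^-6 K/W
R_phenolic foam = (1/1.891 − 1/2.031)/(4π×0.0229) = 0.1267 K/W
R_outer film = 1/(h·4πr_o²) = 1/(12.2×4π×2.031²) = 0.001581 K/W
R_total = 0.1283 K/W
Q = ΔT/R_total = 61/0.1283

Q ≈ 476 W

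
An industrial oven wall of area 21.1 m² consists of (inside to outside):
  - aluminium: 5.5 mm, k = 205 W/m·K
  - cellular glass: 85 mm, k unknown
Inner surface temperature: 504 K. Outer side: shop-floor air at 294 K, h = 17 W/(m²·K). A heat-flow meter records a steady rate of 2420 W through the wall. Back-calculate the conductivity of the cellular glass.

Model the wall as resistances in series:
R_aluminium = L/(kA) = 0.0055/(205×21.1) = 1.272×10^-6 K/W
R_outer film = 1/(h_o·A) = 1/(17×21.1) = 0.002788 K/W
Sum of known resistances R_other = 0.002789 K/W
Total R = ΔT/Q = 210/2420 = 0.08678 K/W
R_cellular glass = R_total − R_other = 0.08399 K/W
k = L/(R·A) = 0.085/(0.08399×21.1)

k ≈ 0.048 W/(m·K)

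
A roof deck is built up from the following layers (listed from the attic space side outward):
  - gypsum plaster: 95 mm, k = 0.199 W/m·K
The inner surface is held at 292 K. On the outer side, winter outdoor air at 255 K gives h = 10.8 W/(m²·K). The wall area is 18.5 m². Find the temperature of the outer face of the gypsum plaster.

Model the wall as resistances in series:
R_gypsum plaster = L/(kA) = 0.095/(0.199×18.5) = 0.0258 K/W
R_outer film = 1/(h_o·A) = 1/(10.8×18.5) = 0.005005 K/W
R_total = 0.03081 K/W;  Q = ΔT/R_total = 37/0.03081 = 1201 W
T_interface = T_inner − Q·ΣR(inner→interface) = 292 − 1200×0.0258

T ≈ 261 K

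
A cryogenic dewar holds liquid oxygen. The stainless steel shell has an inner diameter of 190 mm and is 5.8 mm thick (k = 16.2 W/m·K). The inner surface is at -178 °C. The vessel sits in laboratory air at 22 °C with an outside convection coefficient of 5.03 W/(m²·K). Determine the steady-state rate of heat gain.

Each spherical layer contributes R = (1/r_i − 1/r_o)/(4πk):
R_stainless steel shell = (1/0.095 − 1/0.1008)/(4π×16.2) = 0.002975 K/W
R_outer film = 1/(h·4πr_o²) = 1/(5.03×4π×0.1008²) = 1.557 K/W
R_total = 1.56 K/W
Q = ΔT/R_total = 200/1.56

Q ≈ 128 W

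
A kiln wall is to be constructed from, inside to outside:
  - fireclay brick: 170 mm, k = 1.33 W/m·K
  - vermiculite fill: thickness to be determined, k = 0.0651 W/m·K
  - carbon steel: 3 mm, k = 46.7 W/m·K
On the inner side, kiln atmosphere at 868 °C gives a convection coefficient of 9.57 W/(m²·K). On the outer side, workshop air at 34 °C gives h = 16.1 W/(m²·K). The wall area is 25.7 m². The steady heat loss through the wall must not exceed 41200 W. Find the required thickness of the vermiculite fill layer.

L ≈ 14.7 mm

Treating each layer as a thermal resistance in series:
R_inner film = 1/(h_i·A) = 1/(9.57×25.7) = 0.004066 K/W
R_fireclay brick = L/(kA) = 0.17/(1.33×25.7) = 0.004974 K/W
R_carbon steel = L/(kA) = 0.003/(46.7×25.7) = 2.5×10^-6 K/W
R_outer film = 1/(h_o·A) = 1/(16.1×25.7) = 0.002417 K/W
Sum of the known resistances R_other = 0.01146 K/W
Required total resistance R_tot = ΔT/Q_allow = 834/41200 = 0.02024 K/W
R_vermiculite fill = R_tot − R_other = 0.008784 K/W
L = R·k·A = 0.008784×0.0651×25.7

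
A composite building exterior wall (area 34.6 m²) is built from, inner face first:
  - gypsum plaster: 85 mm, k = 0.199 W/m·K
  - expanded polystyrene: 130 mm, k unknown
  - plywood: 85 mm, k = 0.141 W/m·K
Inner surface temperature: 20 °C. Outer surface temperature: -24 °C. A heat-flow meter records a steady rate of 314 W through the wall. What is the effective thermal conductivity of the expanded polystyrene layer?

Treating each layer as a thermal resistance in series:
R_gypsum plaster = L/(kA) = 0.085/(0.199×34.6) = 0.01234 K/W
R_plywood = L/(kA) = 0.085/(0.141×34.6) = 0.01742 K/W
Sum of known resistances R_other = 0.02977 K/W
Total R = ΔT/Q = 44/314 = 0.1401 K/W
R_expanded polystyrene = R_total − R_other = 0.1104 K/W
k = L/(R·A) = 0.13/(0.1104×34.6)

k ≈ 0.034 W/(m·K)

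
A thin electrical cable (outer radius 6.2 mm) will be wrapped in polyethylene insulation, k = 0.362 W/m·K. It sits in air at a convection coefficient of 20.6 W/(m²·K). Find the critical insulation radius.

r_cr ≈ 17.6 mm

For a cylinder r_cr = k/h = 0.362/20.6
r_cr = 17.6 mm; since the bare radius (6.2 mm) is below r_cr, adding a thin layer of insulation will *increase* heat loss.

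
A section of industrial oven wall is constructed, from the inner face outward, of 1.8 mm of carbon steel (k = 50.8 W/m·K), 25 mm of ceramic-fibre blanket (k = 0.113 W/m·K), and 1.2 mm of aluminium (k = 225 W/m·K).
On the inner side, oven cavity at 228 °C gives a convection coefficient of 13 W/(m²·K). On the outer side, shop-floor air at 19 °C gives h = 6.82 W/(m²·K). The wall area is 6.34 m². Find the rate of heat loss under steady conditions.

Thermal resistances in series:
R_inner film = 1/(h_i·A) = 1/(13×6.34) = 0.01213 K/W
R_carbon steel = L/(kA) = 0.0018/(50.8×6.34) = 5.589×10^-6 K/W
R_ceramic-fibre blanket = L/(kA) = 0.025/(0.113×6.34) = 0.0349 K/W
R_aluminium = L/(kA) = 0.0012/(225×6.34) = 8.412×10^-7 K/W
R_outer film = 1/(h_o·A) = 1/(6.82×6.34) = 0.02313 K/W
R_total = 0.07016 K/W
Q = ΔT / R_total = 209 / 0.07016

Q ≈ 2980 W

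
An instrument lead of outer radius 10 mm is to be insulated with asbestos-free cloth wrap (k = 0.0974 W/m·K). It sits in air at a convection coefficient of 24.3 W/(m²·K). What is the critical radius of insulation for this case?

r_cr ≈ 4.01 mm

For a cylinder r_cr = k/h = 0.0974/24.3
r_cr = 4.01 mm; since the bare radius (10 mm) is above r_cr, any added insulation will reduce heat loss.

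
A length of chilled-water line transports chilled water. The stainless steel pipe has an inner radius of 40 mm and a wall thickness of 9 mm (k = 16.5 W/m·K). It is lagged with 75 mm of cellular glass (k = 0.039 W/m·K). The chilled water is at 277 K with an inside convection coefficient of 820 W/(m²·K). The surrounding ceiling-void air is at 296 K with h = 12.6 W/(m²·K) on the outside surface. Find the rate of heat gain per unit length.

Cylindrical conduction, so R = ln(r₂/r₁)/(2πkL) per layer, in series:
R_inner film = 1/(h_i·2πr₁L) = 1/(820×2π×0.04×1) = 0.004852 K/W
R_stainless steel pipe wall = ln(49/40)/(2π×16.5×1) = 0.001958 K/W
R_cellular glass = ln(124/49)/(2π×0.039×1) = 3.789 K/W
R_outer film = 1/(h_o·2πr_oL) = 1/(12.6×2π×0.124×1) = 0.1019 K/W
R_total = 3.898 K/W
Q = ΔT/R_total = 19/3.898

q′ ≈ 4.87 W/m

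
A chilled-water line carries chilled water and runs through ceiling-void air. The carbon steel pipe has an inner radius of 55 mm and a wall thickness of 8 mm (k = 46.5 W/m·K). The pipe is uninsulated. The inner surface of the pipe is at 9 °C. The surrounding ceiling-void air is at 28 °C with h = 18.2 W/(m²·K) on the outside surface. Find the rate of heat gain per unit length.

Cylindrical conduction, so R = ln(r₂/r₁)/(2πkL) per layer, in series:
R_carbon steel pipe wall = ln(63/55)/(2π×46.5×1) = 4.648×10^-4 K/W
R_outer film = 1/(h_o·2πr_oL) = 1/(18.2×2π×0.063×1) = 0.1388 K/W
R_total = 0.1393 K/W
Q = ΔT/R_total = 19/0.1393

q′ ≈ 136 W/m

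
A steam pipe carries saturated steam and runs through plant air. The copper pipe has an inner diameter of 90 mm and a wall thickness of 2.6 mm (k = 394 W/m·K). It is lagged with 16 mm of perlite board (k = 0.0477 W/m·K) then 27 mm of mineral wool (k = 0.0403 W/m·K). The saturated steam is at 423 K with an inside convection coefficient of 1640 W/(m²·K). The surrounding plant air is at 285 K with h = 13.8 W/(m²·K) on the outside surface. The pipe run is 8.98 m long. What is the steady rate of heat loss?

Q ≈ 497 W

Treating each annulus and film as a series resistance:
R_inner film = 1/(h_i·2πr₁L) = 1/(1640×2π×0.045×8.98) = 2.402×10^-4 K/W
R_copper pipe wall = ln(47.6/45)/(2π×394×8.98) = 2.527×10^-6 K/W
R_perlite board = ln(63.6/47.6)/(2π×0.0477×8.98) = 0.1077 K/W
R_mineral wool = ln(90.6/63.6)/(2π×0.0403×8.98) = 0.1556 K/W
R_outer film = 1/(h_o·2πr_oL) = 1/(13.8×2π×0.0906×8.98) = 0.01418 K/W
R_total = 0.2777 K/W
Q = ΔT/R_total = 138/0.2777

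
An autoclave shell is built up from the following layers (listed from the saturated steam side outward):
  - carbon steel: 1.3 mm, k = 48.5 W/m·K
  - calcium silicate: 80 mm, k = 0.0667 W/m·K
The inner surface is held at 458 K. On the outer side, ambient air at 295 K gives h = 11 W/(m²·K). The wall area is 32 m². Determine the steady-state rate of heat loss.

Series thermal resistances:
R_carbon steel = L/(kA) = 0.0013/(48.5×32) = 8.376×10^-7 K/W
R_calcium silicate = L/(kA) = 0.08/(0.0667×32) = 0.03748 K/W
R_outer film = 1/(h_o·A) = 1/(11×32) = 0.002841 K/W
R_total = 0.04032 K/W
Q = ΔT / R_total = 163 / 0.04032

Q ≈ 4040 W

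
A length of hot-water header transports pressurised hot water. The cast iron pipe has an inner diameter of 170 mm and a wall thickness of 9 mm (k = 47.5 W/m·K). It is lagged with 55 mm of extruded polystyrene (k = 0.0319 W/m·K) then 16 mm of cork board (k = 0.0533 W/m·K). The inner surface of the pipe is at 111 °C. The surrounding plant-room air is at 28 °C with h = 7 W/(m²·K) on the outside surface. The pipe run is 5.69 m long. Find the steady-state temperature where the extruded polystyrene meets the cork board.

For a radial system each layer contributes R = ln(r_out/r_in)/(2πkL); films add R = 1/(hA).
R_cast iron pipe wall = ln(94/85)/(2π×47.5×5.69) = 5.927×10^-5 K/W
R_extruded polystyrene = ln(149/94)/(2π×0.0319×5.69) = 0.4039 K/W
R_cork board = ln(165/149)/(2π×0.0533×5.69) = 0.05353 K/W
R_outer film = 1/(h_o·2πr_oL) = 1/(7×2π×0.165×5.69) = 0.02422 K/W
R_total = 0.4817 K/W
Q = ΔT/R_total = 83/0.4817
Q = 172 W
T_interface = T_inner − Q·ΣR(inner→interface) = 111 − 172×0.404

T ≈ 41.4 °C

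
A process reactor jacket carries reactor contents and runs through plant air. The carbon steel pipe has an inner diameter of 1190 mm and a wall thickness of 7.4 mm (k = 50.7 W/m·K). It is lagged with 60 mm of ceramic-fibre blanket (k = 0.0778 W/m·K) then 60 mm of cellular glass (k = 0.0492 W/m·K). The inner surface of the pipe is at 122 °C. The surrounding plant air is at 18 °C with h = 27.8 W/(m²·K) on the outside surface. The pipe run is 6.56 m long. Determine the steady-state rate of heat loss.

For a radial system each layer contributes R = ln(r_out/r_in)/(2πkL); films add R = 1/(hA).
R_carbon steel pipe wall = ln(602.4/595)/(2π×50.7×6.56) = 5.915×10^-6 K/W
R_ceramic-fibre blanket = ln(662.4/602.4)/(2π×0.0778×6.56) = 0.02961 K/W
R_cellular glass = ln(722.4/662.4)/(2π×0.0492×6.56) = 0.04276 K/W
R_outer film = 1/(h_o·2πr_oL) = 1/(27.8×2π×0.7224×6.56) = 0.001208 K/W
R_total = 0.07358 K/W
Q = ΔT/R_total = 104/0.07358

Q ≈ 1410 W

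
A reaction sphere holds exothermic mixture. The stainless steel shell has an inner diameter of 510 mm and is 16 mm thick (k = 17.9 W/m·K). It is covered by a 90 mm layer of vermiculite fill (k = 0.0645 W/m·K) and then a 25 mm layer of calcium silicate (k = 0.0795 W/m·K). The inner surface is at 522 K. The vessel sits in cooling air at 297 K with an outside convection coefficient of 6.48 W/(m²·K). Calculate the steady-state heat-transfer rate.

Q ≈ 161 W

For a spherical shell R = (1/r₁ − 1/r₂)/(4πk); film R = 1/(h·4πr²). In series:
R_stainless steel shell = (1/0.255 − 1/0.271)/(4π×17.9) = 0.001029 K/W
R_vermiculite fill = (1/0.271 − 1/0.361)/(4π×0.0645) = 1.135 K/W
R_calcium silicate = (1/0.361 − 1/0.386)/(4π×0.0795) = 0.1796 K/W
R_outer film = 1/(h·4πr_o²) = 1/(6.48×4π×0.386²) = 0.08242 K/W
R_total = 1.398 K/W
Q = ΔT/R_total = 225/1.398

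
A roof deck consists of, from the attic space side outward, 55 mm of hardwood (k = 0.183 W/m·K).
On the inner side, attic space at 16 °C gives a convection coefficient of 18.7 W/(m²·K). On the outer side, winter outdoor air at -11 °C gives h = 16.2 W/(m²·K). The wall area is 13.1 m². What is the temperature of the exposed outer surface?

T ≈ -6.99 °C

Using the resistance-network approach (series):
R_inner film = 1/(h_i·A) = 1/(18.7×13.1) = 0.004082 K/W
R_hardwood = L/(kA) = 0.055/(0.183×13.1) = 0.02294 K/W
R_outer film = 1/(h_o·A) = 1/(16.2×13.1) = 0.004712 K/W
R_total = 0.03174 K/W;  Q = ΔT/R_total = 27/0.03174 = 850.8 W
T_interface = T_inner − Q·ΣR(inner→interface) = 16 − 851×0.02702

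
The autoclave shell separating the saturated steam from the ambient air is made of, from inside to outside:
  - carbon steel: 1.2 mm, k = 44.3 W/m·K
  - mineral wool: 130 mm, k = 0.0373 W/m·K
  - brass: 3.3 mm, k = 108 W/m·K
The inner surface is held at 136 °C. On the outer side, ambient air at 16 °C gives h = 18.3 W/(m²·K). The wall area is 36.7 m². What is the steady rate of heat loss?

Thermal resistances in series:
R_carbon steel = L/(kA) = 0.0012/(44.3×36.7) = 7.381×10^-7 K/W
R_mineral wool = L/(kA) = 0.13/(0.0373×36.7) = 0.09497 K/W
R_brass = L/(kA) = 0.0033/(108×36.7) = 8.326×10^-7 K/W
R_outer film = 1/(h_o·A) = 1/(18.3×36.7) = 0.001489 K/W
R_total = 0.09646 K/W
Q = ΔT / R_total = 120 / 0.09646

Q ≈ 1240 W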